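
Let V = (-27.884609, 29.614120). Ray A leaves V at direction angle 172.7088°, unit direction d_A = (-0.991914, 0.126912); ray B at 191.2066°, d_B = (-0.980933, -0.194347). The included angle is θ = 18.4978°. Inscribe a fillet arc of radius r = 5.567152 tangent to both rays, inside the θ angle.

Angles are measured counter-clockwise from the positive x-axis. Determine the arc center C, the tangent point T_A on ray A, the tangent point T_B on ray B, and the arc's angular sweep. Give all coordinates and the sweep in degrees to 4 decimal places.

bisector direction at 181.9577° = (-0.999416,-0.034162)
center distance |VC| = r/sin(θ/2) = 5.567152/sin(9.2489°) = 34.638046
C = V + |VC|·bis = (-62.5024,28.4308)
T_A = V + ((C−V)·d_A)·d_A = V + 34.1877·d_A = (-61.7959,33.9530)
T_B = V + ((C−V)·d_B)·d_B = V + 34.1877·d_B = (-61.4205,22.9698)
sweep = 180° − θ = 161.5022°

center=(-62.5024,28.4308) T_A=(-61.7959,33.9530) T_B=(-61.4205,22.9698) sweep=161.5022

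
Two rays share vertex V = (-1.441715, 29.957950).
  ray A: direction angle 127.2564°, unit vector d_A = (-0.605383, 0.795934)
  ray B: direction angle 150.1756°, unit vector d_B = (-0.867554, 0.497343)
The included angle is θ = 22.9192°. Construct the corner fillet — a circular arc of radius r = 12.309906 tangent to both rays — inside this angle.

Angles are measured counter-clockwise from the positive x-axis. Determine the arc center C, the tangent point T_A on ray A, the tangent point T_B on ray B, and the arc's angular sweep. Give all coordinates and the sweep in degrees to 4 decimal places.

center=(-48.0010,70.8383) T_A=(-38.2031,78.2905) T_B=(-54.1233,60.1588) sweep=157.0808

bisector direction at 138.7160° = (-0.751448,0.659792)
center distance |VC| = r/sin(θ/2) = 12.309906/sin(11.4596°) = 61.959414
C = V + |VC|·bis = (-48.0010,70.8383)
T_A = V + ((C−V)·d_A)·d_A = V + 60.7243·d_A = (-38.2031,78.2905)
T_B = V + ((C−V)·d_B)·d_B = V + 60.7243·d_B = (-54.1233,60.1588)
sweep = 180° − θ = 157.0808°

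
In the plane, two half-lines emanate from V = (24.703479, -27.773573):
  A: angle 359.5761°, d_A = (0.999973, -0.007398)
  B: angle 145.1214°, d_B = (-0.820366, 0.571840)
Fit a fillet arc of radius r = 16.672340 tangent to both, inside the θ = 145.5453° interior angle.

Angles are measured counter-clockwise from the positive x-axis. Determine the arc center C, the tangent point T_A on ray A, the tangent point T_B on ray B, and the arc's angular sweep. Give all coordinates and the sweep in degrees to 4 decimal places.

center=(29.9964,-11.1399) T_A=(29.8730,-27.8118) T_B=(20.4625,-24.8173) sweep=34.4547

bisector direction at 72.3487° = (0.303222,0.952920)
center distance |VC| = r/sin(θ/2) = 16.672340/sin(72.7726°) = 17.455442
C = V + |VC|·bis = (29.9964,-11.1399)
T_A = V + ((C−V)·d_A)·d_A = V + 5.1697·d_A = (29.8730,-27.8118)
T_B = V + ((C−V)·d_B)·d_B = V + 5.1697·d_B = (20.4625,-24.8173)
sweep = 180° − θ = 34.4547°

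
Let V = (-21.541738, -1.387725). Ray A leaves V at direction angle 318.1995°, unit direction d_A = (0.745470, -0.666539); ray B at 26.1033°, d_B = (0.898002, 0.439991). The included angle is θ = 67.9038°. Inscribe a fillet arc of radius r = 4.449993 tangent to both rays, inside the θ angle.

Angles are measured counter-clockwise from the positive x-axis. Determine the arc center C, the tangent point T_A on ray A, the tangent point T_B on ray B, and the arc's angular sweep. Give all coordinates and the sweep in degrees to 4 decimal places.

center=(-13.6486,-2.4758) T_A=(-16.6147,-5.7931) T_B=(-15.6065,1.5203) sweep=112.0962

bisector direction at 352.1514° = (0.990632,-0.136556)
center distance |VC| = r/sin(θ/2) = 4.449993/sin(33.9519°) = 7.967805
C = V + |VC|·bis = (-13.6486,-2.4758)
T_A = V + ((C−V)·d_A)·d_A = V + 6.6093·d_A = (-16.6147,-5.7931)
T_B = V + ((C−V)·d_B)·d_B = V + 6.6093·d_B = (-15.6065,1.5203)
sweep = 180° − θ = 112.0962°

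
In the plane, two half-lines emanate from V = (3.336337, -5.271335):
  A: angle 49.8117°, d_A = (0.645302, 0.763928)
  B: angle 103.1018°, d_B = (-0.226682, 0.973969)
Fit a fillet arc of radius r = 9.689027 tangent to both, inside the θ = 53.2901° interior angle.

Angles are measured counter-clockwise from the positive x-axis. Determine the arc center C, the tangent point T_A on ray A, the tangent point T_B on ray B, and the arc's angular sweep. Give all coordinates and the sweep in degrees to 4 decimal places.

bisector direction at 76.4567° = (0.234179,0.972193)
center distance |VC| = r/sin(θ/2) = 9.689027/sin(26.6451°) = 21.605012
C = V + |VC|·bis = (8.3958,15.7329)
T_A = V + ((C−V)·d_A)·d_A = V + 19.3106·d_A = (15.7975,9.4806)
T_B = V + ((C−V)·d_B)·d_B = V + 19.3106·d_B = (-1.0410,13.5366)
sweep = 180° − θ = 126.7099°

center=(8.3958,15.7329) T_A=(15.7975,9.4806) T_B=(-1.0410,13.5366) sweep=126.7099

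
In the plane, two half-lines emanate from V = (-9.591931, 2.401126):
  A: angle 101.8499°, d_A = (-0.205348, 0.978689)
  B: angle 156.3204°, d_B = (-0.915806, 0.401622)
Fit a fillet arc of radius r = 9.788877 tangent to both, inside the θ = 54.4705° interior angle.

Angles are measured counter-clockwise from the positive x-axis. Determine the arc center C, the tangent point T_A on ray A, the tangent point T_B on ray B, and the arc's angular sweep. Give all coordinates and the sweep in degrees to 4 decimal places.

bisector direction at 129.0852° = (-0.630475,0.776210)
center distance |VC| = r/sin(θ/2) = 9.788877/sin(27.2353°) = 21.389672
C = V + |VC|·bis = (-23.0776,19.0040)
T_A = V + ((C−V)·d_A)·d_A = V + 19.0183·d_A = (-13.4973,21.0141)
T_B = V + ((C−V)·d_B)·d_B = V + 19.0183·d_B = (-27.0090,10.0393)
sweep = 180° − θ = 125.5295°

center=(-23.0776,19.0040) T_A=(-13.4973,21.0141) T_B=(-27.0090,10.0393) sweep=125.5295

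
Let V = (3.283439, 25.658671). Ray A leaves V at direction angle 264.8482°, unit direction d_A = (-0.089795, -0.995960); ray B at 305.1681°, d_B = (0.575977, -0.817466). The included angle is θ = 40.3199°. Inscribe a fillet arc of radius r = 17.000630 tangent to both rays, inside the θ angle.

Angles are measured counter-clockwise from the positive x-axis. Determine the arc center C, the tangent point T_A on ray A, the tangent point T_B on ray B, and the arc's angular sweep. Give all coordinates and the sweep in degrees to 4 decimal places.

center=(16.0573,-21.9870) T_A=(-0.8746,-20.4605) T_B=(29.9548,-12.1951) sweep=139.6801

bisector direction at 285.0082° = (0.258956,-0.965889)
center distance |VC| = r/sin(θ/2) = 17.000630/sin(20.1599°) = 49.328361
C = V + |VC|·bis = (16.0573,-21.9870)
T_A = V + ((C−V)·d_A)·d_A = V + 46.3062·d_A = (-0.8746,-20.4605)
T_B = V + ((C−V)·d_B)·d_B = V + 46.3062·d_B = (29.9548,-12.1951)
sweep = 180° − θ = 139.6801°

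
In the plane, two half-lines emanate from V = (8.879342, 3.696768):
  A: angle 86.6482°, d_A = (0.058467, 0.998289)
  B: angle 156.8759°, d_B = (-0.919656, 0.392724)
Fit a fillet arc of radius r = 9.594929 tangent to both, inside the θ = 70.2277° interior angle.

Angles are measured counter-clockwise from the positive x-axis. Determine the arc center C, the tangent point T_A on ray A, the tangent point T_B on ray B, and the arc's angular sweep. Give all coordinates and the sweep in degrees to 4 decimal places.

center=(0.0986,17.8796) T_A=(9.6771,17.3186) T_B=(-3.6695,9.0556) sweep=109.7723

bisector direction at 121.7621° = (-0.526393,0.850242)
center distance |VC| = r/sin(θ/2) = 9.594929/sin(35.1138°) = 16.680944
C = V + |VC|·bis = (0.0986,17.8796)
T_A = V + ((C−V)·d_A)·d_A = V + 13.6452·d_A = (9.6771,17.3186)
T_B = V + ((C−V)·d_B)·d_B = V + 13.6452·d_B = (-3.6695,9.0556)
sweep = 180° − θ = 109.7723°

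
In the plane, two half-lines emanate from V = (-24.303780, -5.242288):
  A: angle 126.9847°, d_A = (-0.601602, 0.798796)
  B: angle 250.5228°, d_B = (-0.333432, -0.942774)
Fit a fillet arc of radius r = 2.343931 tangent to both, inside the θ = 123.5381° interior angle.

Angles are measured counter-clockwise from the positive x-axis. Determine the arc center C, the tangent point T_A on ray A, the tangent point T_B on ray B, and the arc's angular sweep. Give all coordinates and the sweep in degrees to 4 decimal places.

bisector direction at 188.7537° = (-0.988352,-0.152188)
center distance |VC| = r/sin(θ/2) = 2.343931/sin(61.7691°) = 2.660389
C = V + |VC|·bis = (-26.9332,-5.6472)
T_A = V + ((C−V)·d_A)·d_A = V + 1.2584·d_A = (-25.0609,-4.2371)
T_B = V + ((C−V)·d_B)·d_B = V + 1.2584·d_B = (-24.7234,-6.4287)
sweep = 180° − θ = 56.4619°

center=(-26.9332,-5.6472) T_A=(-25.0609,-4.2371) T_B=(-24.7234,-6.4287) sweep=56.4619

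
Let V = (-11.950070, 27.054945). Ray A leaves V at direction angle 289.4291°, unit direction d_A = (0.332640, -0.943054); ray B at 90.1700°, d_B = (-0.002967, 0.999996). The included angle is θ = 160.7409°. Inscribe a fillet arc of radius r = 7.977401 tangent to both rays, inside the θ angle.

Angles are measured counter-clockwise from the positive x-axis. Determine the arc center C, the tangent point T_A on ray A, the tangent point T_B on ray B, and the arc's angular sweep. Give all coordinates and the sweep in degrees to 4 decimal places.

bisector direction at 9.7996° = (0.985409,0.170202)
center distance |VC| = r/sin(θ/2) = 7.977401/sin(80.3705°) = 8.091410
C = V + |VC|·bis = (-3.9767,28.4321)
T_A = V + ((C−V)·d_A)·d_A = V + 1.3535·d_A = (-11.4998,25.7785)
T_B = V + ((C−V)·d_B)·d_B = V + 1.3535·d_B = (-11.9541,28.4084)
sweep = 180° − θ = 19.2591°

center=(-3.9767,28.4321) T_A=(-11.4998,25.7785) T_B=(-11.9541,28.4084) sweep=19.2591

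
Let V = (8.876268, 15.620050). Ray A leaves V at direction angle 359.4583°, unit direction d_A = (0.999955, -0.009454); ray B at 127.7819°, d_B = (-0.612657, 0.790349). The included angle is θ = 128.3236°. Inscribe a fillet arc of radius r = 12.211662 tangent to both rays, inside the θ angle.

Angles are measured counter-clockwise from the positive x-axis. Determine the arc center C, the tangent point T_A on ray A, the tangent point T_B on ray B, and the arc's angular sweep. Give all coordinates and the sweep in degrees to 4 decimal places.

center=(14.9049,27.7753) T_A=(14.7894,15.5641) T_B=(5.2534,20.2937) sweep=51.6764

bisector direction at 63.6201° = (0.444321,0.895868)
center distance |VC| = r/sin(θ/2) = 12.211662/sin(64.1618°) = 13.568085
C = V + |VC|·bis = (14.9049,27.7753)
T_A = V + ((C−V)·d_A)·d_A = V + 5.9134·d_A = (14.7894,15.5641)
T_B = V + ((C−V)·d_B)·d_B = V + 5.9134·d_B = (5.2534,20.2937)
sweep = 180° − θ = 51.6764°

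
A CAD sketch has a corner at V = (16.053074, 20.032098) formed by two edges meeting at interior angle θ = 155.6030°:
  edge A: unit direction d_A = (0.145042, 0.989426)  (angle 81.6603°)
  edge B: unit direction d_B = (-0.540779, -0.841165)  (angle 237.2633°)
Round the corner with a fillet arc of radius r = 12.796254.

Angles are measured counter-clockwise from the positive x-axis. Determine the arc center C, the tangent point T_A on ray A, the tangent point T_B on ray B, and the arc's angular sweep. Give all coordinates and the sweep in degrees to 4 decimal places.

bisector direction at 159.4618° = (-0.936438,0.350832)
center distance |VC| = r/sin(θ/2) = 12.796254/sin(77.8015°) = 13.091849
C = V + |VC|·bis = (3.7934,24.6251)
T_A = V + ((C−V)·d_A)·d_A = V + 2.7663·d_A = (16.4543,22.7691)
T_B = V + ((C−V)·d_B)·d_B = V + 2.7663·d_B = (14.5571,17.7052)
sweep = 180° − θ = 24.3970°

center=(3.7934,24.6251) T_A=(16.4543,22.7691) T_B=(14.5571,17.7052) sweep=24.3970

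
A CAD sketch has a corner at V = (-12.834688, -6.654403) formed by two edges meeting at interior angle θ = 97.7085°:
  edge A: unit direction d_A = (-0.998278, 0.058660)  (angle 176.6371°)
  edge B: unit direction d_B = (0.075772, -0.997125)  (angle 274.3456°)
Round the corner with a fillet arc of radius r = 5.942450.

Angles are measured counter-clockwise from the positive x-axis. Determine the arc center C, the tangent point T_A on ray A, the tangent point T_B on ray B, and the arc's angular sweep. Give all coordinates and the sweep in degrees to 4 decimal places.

bisector direction at 225.4914° = (-0.701017,-0.713145)
center distance |VC| = r/sin(θ/2) = 5.942450/sin(48.8543°) = 7.891299
C = V + |VC|·bis = (-18.3666,-12.2820)
T_A = V + ((C−V)·d_A)·d_A = V + 5.1923·d_A = (-18.0180,-6.3498)
T_B = V + ((C−V)·d_B)·d_B = V + 5.1923·d_B = (-12.4413,-11.8318)
sweep = 180° − θ = 82.2915°

center=(-18.3666,-12.2820) T_A=(-18.0180,-6.3498) T_B=(-12.4413,-11.8318) sweep=82.2915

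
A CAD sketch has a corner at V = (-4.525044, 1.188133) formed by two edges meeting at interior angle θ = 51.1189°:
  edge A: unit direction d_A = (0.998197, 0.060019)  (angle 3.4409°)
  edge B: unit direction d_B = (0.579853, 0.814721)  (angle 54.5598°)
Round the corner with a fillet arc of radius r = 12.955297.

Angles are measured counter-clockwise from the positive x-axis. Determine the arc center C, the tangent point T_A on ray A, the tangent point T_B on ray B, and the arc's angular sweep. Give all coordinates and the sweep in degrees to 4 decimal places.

center=(21.7375,15.7459) T_A=(22.5151,2.8140) T_B=(11.1826,23.2581) sweep=128.8811

bisector direction at 29.0004° = (0.874617,0.484815)
center distance |VC| = r/sin(θ/2) = 12.955297/sin(25.5594°) = 30.027525
C = V + |VC|·bis = (21.7375,15.7459)
T_A = V + ((C−V)·d_A)·d_A = V + 27.0890·d_A = (22.5151,2.8140)
T_B = V + ((C−V)·d_B)·d_B = V + 27.0890·d_B = (11.1826,23.2581)
sweep = 180° − θ = 128.8811°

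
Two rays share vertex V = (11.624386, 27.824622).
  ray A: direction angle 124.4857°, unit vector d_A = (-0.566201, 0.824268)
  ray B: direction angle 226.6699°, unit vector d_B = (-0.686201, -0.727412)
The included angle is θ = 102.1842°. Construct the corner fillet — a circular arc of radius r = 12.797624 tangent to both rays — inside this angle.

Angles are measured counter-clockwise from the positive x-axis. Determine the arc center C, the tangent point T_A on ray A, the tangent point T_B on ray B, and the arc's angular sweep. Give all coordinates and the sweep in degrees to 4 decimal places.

bisector direction at 175.5778° = (-0.997023,0.077105)
center distance |VC| = r/sin(θ/2) = 12.797624/sin(51.0921°) = 16.446079
C = V + |VC|·bis = (-4.7727,29.0927)
T_A = V + ((C−V)·d_A)·d_A = V + 10.3293·d_A = (5.7759,36.3387)
T_B = V + ((C−V)·d_B)·d_B = V + 10.3293·d_B = (4.5364,20.3110)
sweep = 180° − θ = 77.8158°

center=(-4.7727,29.0927) T_A=(5.7759,36.3387) T_B=(4.5364,20.3110) sweep=77.8158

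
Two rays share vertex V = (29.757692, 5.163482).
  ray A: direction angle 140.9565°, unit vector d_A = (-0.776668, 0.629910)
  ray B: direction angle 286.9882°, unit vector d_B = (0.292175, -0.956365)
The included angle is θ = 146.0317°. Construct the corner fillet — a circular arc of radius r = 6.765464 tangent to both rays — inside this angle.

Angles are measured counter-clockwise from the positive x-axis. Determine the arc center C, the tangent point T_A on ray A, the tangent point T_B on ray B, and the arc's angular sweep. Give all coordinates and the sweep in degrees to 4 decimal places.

center=(23.8912,1.2106) T_A=(28.1528,6.4651) T_B=(30.3614,3.1873) sweep=33.9683

bisector direction at 213.9724° = (-0.829307,-0.558793)
center distance |VC| = r/sin(θ/2) = 6.765464/sin(73.0159°) = 7.073992
C = V + |VC|·bis = (23.8912,1.2106)
T_A = V + ((C−V)·d_A)·d_A = V + 2.0664·d_A = (28.1528,6.4651)
T_B = V + ((C−V)·d_B)·d_B = V + 2.0664·d_B = (30.3614,3.1873)
sweep = 180° − θ = 33.9683°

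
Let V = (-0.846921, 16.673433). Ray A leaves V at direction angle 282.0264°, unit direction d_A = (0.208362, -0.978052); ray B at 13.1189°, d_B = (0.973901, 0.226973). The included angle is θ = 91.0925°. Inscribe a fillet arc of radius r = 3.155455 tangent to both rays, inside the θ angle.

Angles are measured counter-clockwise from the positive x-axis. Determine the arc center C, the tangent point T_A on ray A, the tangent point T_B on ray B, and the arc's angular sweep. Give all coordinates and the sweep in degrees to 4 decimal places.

center=(2.8843,14.3030) T_A=(-0.2019,13.6455) T_B=(2.1681,17.3761) sweep=88.9075

bisector direction at 327.5727° = (0.844072,-0.536230)
center distance |VC| = r/sin(θ/2) = 3.155455/sin(45.5463°) = 4.420544
C = V + |VC|·bis = (2.8843,14.3030)
T_A = V + ((C−V)·d_A)·d_A = V + 3.0959·d_A = (-0.2019,13.6455)
T_B = V + ((C−V)·d_B)·d_B = V + 3.0959·d_B = (2.1681,17.3761)
sweep = 180° − θ = 88.9075°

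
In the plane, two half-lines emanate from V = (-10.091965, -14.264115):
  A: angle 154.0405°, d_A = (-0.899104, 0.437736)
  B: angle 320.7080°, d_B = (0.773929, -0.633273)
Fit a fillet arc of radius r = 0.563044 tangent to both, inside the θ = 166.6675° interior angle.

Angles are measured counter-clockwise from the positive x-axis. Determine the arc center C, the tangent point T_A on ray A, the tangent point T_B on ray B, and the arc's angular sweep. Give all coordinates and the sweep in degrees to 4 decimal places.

bisector direction at 237.3743° = (-0.539149,-0.842210)
center distance |VC| = r/sin(θ/2) = 0.563044/sin(83.3337°) = 0.566877
C = V + |VC|·bis = (-10.3976,-14.7415)
T_A = V + ((C−V)·d_A)·d_A = V + 0.0658·d_A = (-10.1511,-14.2353)
T_B = V + ((C−V)·d_B)·d_B = V + 0.0658·d_B = (-10.0410,-14.3058)
sweep = 180° − θ = 13.3325°

center=(-10.3976,-14.7415) T_A=(-10.1511,-14.2353) T_B=(-10.0410,-14.3058) sweep=13.3325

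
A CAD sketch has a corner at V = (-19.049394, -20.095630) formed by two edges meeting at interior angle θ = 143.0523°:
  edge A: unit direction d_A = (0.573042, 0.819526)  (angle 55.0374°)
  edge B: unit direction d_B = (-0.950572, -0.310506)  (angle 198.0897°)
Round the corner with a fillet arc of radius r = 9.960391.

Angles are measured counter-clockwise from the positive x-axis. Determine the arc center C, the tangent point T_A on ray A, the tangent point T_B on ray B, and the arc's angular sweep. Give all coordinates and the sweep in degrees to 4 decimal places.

center=(-25.3053,-11.6608) T_A=(-17.1425,-17.3685) T_B=(-22.2126,-21.1289) sweep=36.9477

bisector direction at 126.5636° = (-0.595714,0.803197)
center distance |VC| = r/sin(θ/2) = 9.960391/sin(71.5262°) = 10.501553
C = V + |VC|·bis = (-25.3053,-11.6608)
T_A = V + ((C−V)·d_A)·d_A = V + 3.3276·d_A = (-17.1425,-17.3685)
T_B = V + ((C−V)·d_B)·d_B = V + 3.3276·d_B = (-22.2126,-21.1289)
sweep = 180° − θ = 36.9477°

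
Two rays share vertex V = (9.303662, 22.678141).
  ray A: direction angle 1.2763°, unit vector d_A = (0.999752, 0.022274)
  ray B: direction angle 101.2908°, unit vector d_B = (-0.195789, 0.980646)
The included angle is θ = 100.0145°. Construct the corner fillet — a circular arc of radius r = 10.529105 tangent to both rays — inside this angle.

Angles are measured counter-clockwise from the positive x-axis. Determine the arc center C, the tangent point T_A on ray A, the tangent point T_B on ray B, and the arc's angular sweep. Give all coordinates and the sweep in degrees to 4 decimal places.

bisector direction at 51.2835° = (0.625467,0.780251)
center distance |VC| = r/sin(θ/2) = 10.529105/sin(50.0072°) = 13.743311
C = V + |VC|·bis = (17.8996,33.4014)
T_A = V + ((C−V)·d_A)·d_A = V + 8.8327·d_A = (18.1342,22.8749)
T_B = V + ((C−V)·d_B)·d_B = V + 8.8327·d_B = (7.5743,31.3399)
sweep = 180° − θ = 79.9855°

center=(17.8996,33.4014) T_A=(18.1342,22.8749) T_B=(7.5743,31.3399) sweep=79.9855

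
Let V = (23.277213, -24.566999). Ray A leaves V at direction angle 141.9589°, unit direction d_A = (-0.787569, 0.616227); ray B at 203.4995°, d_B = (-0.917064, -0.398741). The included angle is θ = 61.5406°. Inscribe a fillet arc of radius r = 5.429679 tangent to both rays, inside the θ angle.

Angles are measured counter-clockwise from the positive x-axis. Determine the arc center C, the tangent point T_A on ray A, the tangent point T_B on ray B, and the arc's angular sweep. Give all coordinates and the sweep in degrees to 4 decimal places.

bisector direction at 172.7292° = (-0.991959,0.126559)
center distance |VC| = r/sin(θ/2) = 5.429679/sin(30.7703°) = 10.613184
C = V + |VC|·bis = (12.7494,-23.2238)
T_A = V + ((C−V)·d_A)·d_A = V + 9.1191·d_A = (16.0953,-18.9476)
T_B = V + ((C−V)·d_B)·d_B = V + 9.1191·d_B = (14.9144,-28.2032)
sweep = 180° − θ = 118.4594°

center=(12.7494,-23.2238) T_A=(16.0953,-18.9476) T_B=(14.9144,-28.2032) sweep=118.4594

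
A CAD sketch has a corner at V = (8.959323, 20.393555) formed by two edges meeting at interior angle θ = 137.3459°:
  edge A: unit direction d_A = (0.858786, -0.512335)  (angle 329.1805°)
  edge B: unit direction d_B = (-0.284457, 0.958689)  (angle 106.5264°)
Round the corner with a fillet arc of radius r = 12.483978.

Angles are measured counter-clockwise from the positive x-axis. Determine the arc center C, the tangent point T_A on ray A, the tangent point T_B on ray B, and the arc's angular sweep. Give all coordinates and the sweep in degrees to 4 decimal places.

center=(19.5411,28.6174) T_A=(13.1451,17.8964) T_B=(7.5729,25.0663) sweep=42.6541

bisector direction at 37.8535° = (0.789583,0.613644)
center distance |VC| = r/sin(θ/2) = 12.483978/sin(68.6730°) = 13.401734
C = V + |VC|·bis = (19.5411,28.6174)
T_A = V + ((C−V)·d_A)·d_A = V + 4.8741·d_A = (13.1451,17.8964)
T_B = V + ((C−V)·d_B)·d_B = V + 4.8741·d_B = (7.5729,25.0663)
sweep = 180° − θ = 42.6541°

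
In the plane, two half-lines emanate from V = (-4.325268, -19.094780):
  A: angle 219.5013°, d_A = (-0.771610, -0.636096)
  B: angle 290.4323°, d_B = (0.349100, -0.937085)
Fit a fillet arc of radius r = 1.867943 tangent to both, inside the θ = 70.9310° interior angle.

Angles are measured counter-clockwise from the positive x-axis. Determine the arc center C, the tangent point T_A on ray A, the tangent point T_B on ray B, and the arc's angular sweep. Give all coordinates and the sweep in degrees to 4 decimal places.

bisector direction at 254.9668° = (-0.259379,-0.965776)
center distance |VC| = r/sin(θ/2) = 1.867943/sin(35.4655°) = 3.219411
C = V + |VC|·bis = (-5.1603,-22.2040)
T_A = V + ((C−V)·d_A)·d_A = V + 2.6221·d_A = (-6.3485,-20.7627)
T_B = V + ((C−V)·d_B)·d_B = V + 2.6221·d_B = (-3.4099,-21.5519)
sweep = 180° − θ = 109.0690°

center=(-5.1603,-22.2040) T_A=(-6.3485,-20.7627) T_B=(-3.4099,-21.5519) sweep=109.0690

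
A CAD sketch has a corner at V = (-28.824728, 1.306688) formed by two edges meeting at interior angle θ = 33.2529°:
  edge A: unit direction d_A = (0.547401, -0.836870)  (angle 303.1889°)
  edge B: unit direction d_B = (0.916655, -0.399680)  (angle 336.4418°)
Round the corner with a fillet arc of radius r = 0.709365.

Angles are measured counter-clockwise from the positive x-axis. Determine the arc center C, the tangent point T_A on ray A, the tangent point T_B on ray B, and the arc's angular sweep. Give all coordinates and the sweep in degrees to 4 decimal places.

center=(-26.9307,-0.2930) T_A=(-27.5244,-0.6813) T_B=(-26.6472,0.3572) sweep=146.7471

bisector direction at 319.8153° = (0.763969,-0.645253)
center distance |VC| = r/sin(θ/2) = 0.709365/sin(16.6264°) = 2.479164
C = V + |VC|·bis = (-26.9307,-0.2930)
T_A = V + ((C−V)·d_A)·d_A = V + 2.3755·d_A = (-27.5244,-0.6813)
T_B = V + ((C−V)·d_B)·d_B = V + 2.3755·d_B = (-26.6472,0.3572)
sweep = 180° − θ = 146.7471°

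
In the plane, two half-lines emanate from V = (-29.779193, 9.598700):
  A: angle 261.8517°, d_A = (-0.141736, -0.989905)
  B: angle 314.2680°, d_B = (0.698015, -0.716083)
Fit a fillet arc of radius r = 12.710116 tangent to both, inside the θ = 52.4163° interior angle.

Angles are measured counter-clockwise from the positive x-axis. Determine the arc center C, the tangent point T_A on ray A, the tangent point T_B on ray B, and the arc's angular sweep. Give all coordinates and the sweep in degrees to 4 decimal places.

center=(-20.8572,-17.7632) T_A=(-33.4390,-15.9617) T_B=(-11.7557,-8.8913) sweep=127.5837

bisector direction at 288.0599° = (0.310010,-0.950733)
center distance |VC| = r/sin(θ/2) = 12.710116/sin(26.2081°) = 28.779784
C = V + |VC|·bis = (-20.8572,-17.7632)
T_A = V + ((C−V)·d_A)·d_A = V + 25.8211·d_A = (-33.4390,-15.9617)
T_B = V + ((C−V)·d_B)·d_B = V + 25.8211·d_B = (-11.7557,-8.8913)
sweep = 180° − θ = 127.5837°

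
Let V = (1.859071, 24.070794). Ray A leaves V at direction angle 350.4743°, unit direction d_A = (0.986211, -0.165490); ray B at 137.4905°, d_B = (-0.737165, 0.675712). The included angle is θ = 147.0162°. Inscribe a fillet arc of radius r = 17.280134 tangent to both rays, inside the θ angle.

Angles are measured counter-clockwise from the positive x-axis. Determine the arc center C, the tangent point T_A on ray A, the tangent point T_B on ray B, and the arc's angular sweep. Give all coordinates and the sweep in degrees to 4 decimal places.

bisector direction at 63.9824° = (0.438647,0.898659)
center distance |VC| = r/sin(θ/2) = 17.280134/sin(73.5081°) = 18.021542
C = V + |VC|·bis = (9.7642,40.2660)
T_A = V + ((C−V)·d_A)·d_A = V + 5.1160·d_A = (6.9045,23.2242)
T_B = V + ((C−V)·d_B)·d_B = V + 5.1160·d_B = (-1.9122,27.5277)
sweep = 180° − θ = 32.9838°

center=(9.7642,40.2660) T_A=(6.9045,23.2242) T_B=(-1.9122,27.5277) sweep=32.9838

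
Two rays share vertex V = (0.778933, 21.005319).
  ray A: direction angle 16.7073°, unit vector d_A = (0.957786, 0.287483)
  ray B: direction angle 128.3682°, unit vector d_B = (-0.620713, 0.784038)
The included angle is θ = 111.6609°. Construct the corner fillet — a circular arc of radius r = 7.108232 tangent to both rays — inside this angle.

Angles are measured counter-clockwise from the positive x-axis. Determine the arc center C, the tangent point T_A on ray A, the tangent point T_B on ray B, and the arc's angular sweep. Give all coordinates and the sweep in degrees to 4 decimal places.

bisector direction at 72.5378° = (0.300077,0.953915)
center distance |VC| = r/sin(θ/2) = 7.108232/sin(55.8304°) = 8.591263
C = V + |VC|·bis = (3.3570,29.2007)
T_A = V + ((C−V)·d_A)·d_A = V + 4.8252·d_A = (5.4005,22.3925)
T_B = V + ((C−V)·d_B)·d_B = V + 4.8252·d_B = (-2.2161,24.7885)
sweep = 180° − θ = 68.3391°

center=(3.3570,29.2007) T_A=(5.4005,22.3925) T_B=(-2.2161,24.7885) sweep=68.3391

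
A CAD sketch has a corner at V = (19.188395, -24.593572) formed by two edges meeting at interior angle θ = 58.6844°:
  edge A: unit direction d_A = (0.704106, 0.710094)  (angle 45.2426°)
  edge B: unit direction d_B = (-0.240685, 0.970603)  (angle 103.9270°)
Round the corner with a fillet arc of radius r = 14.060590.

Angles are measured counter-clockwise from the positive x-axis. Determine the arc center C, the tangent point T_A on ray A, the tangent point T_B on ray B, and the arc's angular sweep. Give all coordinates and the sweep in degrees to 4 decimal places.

center=(26.8155,3.0678) T_A=(36.7999,-6.8323) T_B=(13.1683,-0.3164) sweep=121.3156

bisector direction at 74.5848° = (0.265812,0.964025)
center distance |VC| = r/sin(θ/2) = 14.060590/sin(29.3422°) = 28.693640
C = V + |VC|·bis = (26.8155,3.0678)
T_A = V + ((C−V)·d_A)·d_A = V + 25.0125·d_A = (36.7999,-6.8323)
T_B = V + ((C−V)·d_B)·d_B = V + 25.0125·d_B = (13.1683,-0.3164)
sweep = 180° − θ = 121.3156°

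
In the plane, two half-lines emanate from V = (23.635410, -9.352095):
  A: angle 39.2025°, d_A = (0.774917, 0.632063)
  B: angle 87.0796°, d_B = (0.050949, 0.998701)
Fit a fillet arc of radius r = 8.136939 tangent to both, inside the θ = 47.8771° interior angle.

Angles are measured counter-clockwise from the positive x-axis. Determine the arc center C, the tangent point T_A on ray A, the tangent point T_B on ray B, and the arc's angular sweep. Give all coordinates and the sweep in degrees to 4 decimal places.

center=(32.6956,8.5383) T_A=(37.8387,2.2328) T_B=(24.5692,8.9528) sweep=132.1229

bisector direction at 63.1411° = (0.451796,0.892121)
center distance |VC| = r/sin(θ/2) = 8.136939/sin(23.9385°) = 20.053743
C = V + |VC|·bis = (32.6956,8.5383)
T_A = V + ((C−V)·d_A)·d_A = V + 18.3287·d_A = (37.8387,2.2328)
T_B = V + ((C−V)·d_B)·d_B = V + 18.3287·d_B = (24.5692,8.9528)
sweep = 180° − θ = 132.1229°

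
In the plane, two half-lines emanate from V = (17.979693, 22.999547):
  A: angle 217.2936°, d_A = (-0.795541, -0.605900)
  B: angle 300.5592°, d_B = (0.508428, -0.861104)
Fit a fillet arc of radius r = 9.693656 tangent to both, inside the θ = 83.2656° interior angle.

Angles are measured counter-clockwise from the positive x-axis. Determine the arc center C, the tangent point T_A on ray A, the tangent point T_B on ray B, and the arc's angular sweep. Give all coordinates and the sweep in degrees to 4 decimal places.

bisector direction at 258.9264° = (-0.192070,-0.981381)
center distance |VC| = r/sin(θ/2) = 9.693656/sin(41.6328°) = 14.591096
C = V + |VC|·bis = (15.1772,8.6801)
T_A = V + ((C−V)·d_A)·d_A = V + 10.9056·d_A = (9.3038,16.3918)
T_B = V + ((C−V)·d_B)·d_B = V + 10.9056·d_B = (23.5244,13.6086)
sweep = 180° − θ = 96.7344°

center=(15.1772,8.6801) T_A=(9.3038,16.3918) T_B=(23.5244,13.6086) sweep=96.7344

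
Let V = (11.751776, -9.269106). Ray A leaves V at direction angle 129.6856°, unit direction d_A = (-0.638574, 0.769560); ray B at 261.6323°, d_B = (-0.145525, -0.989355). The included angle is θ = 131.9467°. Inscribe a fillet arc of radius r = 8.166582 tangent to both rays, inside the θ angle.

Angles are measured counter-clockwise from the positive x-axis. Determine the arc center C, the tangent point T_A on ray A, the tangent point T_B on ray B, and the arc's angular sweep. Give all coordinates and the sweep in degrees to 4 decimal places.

bisector direction at 195.6590° = (-0.962885,-0.269911)
center distance |VC| = r/sin(θ/2) = 8.166582/sin(65.9733°) = 8.941290
C = V + |VC|·bis = (3.1423,-11.6825)
T_A = V + ((C−V)·d_A)·d_A = V + 3.6405·d_A = (9.4270,-6.4675)
T_B = V + ((C−V)·d_B)·d_B = V + 3.6405·d_B = (11.2220,-12.8709)
sweep = 180° − θ = 48.0533°

center=(3.1423,-11.6825) T_A=(9.4270,-6.4675) T_B=(11.2220,-12.8709) sweep=48.0533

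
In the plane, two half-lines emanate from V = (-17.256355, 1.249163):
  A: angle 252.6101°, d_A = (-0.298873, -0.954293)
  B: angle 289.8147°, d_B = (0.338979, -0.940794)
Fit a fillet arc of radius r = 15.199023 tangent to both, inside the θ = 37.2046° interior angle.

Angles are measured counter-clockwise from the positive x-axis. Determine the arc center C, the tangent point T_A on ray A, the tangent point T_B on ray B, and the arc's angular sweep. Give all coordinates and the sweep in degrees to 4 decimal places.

bisector direction at 271.2124° = (0.021159,-0.999776)
center distance |VC| = r/sin(θ/2) = 15.199023/sin(18.6023°) = 47.646235
C = V + |VC|·bis = (-16.2482,-46.3864)
T_A = V + ((C−V)·d_A)·d_A = V + 45.1570·d_A = (-30.7525,-41.8438)
T_B = V + ((C−V)·d_B)·d_B = V + 45.1570·d_B = (-1.9491,-41.2343)
sweep = 180° − θ = 142.7954°

center=(-16.2482,-46.3864) T_A=(-30.7525,-41.8438) T_B=(-1.9491,-41.2343) sweep=142.7954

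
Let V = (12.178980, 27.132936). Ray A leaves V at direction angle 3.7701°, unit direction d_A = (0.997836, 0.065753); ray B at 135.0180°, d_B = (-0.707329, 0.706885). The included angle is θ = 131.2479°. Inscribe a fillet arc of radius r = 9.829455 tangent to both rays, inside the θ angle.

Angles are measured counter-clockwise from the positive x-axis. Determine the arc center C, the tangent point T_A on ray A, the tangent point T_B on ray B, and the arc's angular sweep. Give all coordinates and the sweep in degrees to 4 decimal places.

center=(15.9769,37.2340) T_A=(16.6232,27.4258) T_B=(9.0286,30.2813) sweep=48.7521

bisector direction at 69.3940° = (0.351939,0.936023)
center distance |VC| = r/sin(θ/2) = 9.829455/sin(65.6239°) = 10.791445
C = V + |VC|·bis = (15.9769,37.2340)
T_A = V + ((C−V)·d_A)·d_A = V + 4.4539·d_A = (16.6232,27.4258)
T_B = V + ((C−V)·d_B)·d_B = V + 4.4539·d_B = (9.0286,30.2813)
sweep = 180° − θ = 48.7521°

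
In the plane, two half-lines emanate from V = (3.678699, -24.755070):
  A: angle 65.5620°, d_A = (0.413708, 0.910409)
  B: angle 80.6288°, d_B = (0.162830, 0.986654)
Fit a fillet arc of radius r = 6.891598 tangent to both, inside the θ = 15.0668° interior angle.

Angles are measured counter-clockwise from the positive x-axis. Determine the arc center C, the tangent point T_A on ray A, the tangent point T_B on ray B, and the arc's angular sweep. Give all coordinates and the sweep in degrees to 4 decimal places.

center=(18.9637,25.5394) T_A=(25.2379,22.6883) T_B=(12.1641,26.6616) sweep=164.9332

bisector direction at 73.0954° = (0.290779,0.956790)
center distance |VC| = r/sin(θ/2) = 6.891598/sin(7.5334°) = 52.565837
C = V + |VC|·bis = (18.9637,25.5394)
T_A = V + ((C−V)·d_A)·d_A = V + 52.1121·d_A = (25.2379,22.6883)
T_B = V + ((C−V)·d_B)·d_B = V + 52.1121·d_B = (12.1641,26.6616)
sweep = 180° − θ = 164.9332°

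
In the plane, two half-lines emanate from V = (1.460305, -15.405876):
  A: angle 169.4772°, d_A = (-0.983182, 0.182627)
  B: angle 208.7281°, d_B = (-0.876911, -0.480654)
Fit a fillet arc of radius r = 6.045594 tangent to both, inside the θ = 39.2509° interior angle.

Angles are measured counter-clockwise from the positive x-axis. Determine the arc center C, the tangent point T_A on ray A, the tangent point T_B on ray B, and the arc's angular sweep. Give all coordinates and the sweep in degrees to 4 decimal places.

center=(-16.3128,-18.2535) T_A=(-15.2087,-12.3096) T_B=(-13.4070,-23.5550) sweep=140.7491

bisector direction at 189.1027° = (-0.987406,-0.158204)
center distance |VC| = r/sin(θ/2) = 6.045594/sin(19.6255°) = 17.999804
C = V + |VC|·bis = (-16.3128,-18.2535)
T_A = V + ((C−V)·d_A)·d_A = V + 16.9542·d_A = (-15.2087,-12.3096)
T_B = V + ((C−V)·d_B)·d_B = V + 16.9542·d_B = (-13.4070,-23.5550)
sweep = 180° − θ = 140.7491°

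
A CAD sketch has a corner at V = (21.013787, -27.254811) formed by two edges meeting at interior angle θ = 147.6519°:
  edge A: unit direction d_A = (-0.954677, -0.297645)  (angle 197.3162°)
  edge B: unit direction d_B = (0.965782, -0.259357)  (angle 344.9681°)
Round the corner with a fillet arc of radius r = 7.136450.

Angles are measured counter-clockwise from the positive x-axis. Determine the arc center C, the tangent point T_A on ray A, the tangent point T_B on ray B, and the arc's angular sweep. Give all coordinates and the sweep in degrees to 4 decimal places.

bisector direction at 271.1422° = (0.019933,-0.999801)
center distance |VC| = r/sin(θ/2) = 7.136450/sin(73.8260°) = 7.430552
C = V + |VC|·bis = (21.1619,-34.6839)
T_A = V + ((C−V)·d_A)·d_A = V + 2.0698·d_A = (19.0378,-27.8709)
T_B = V + ((C−V)·d_B)·d_B = V + 2.0698·d_B = (23.0128,-27.7916)
sweep = 180° − θ = 32.3481°

center=(21.1619,-34.6839) T_A=(19.0378,-27.8709) T_B=(23.0128,-27.7916) sweep=32.3481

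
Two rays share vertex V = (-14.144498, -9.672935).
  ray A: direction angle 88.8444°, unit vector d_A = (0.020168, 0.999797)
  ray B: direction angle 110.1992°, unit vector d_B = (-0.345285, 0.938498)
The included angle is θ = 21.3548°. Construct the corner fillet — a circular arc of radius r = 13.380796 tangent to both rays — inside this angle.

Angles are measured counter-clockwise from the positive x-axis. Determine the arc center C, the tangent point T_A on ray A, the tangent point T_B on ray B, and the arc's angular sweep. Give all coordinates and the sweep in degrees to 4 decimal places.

bisector direction at 99.5218° = (-0.165423,0.986223)
center distance |VC| = r/sin(θ/2) = 13.380796/sin(10.6774°) = 72.219706
C = V + |VC|·bis = (-26.0913,61.5518)
T_A = V + ((C−V)·d_A)·d_A = V + 70.9693·d_A = (-12.7132,61.2819)
T_B = V + ((C−V)·d_B)·d_B = V + 70.9693·d_B = (-38.6491,56.9316)
sweep = 180° − θ = 158.6452°

center=(-26.0913,61.5518) T_A=(-12.7132,61.2819) T_B=(-38.6491,56.9316) sweep=158.6452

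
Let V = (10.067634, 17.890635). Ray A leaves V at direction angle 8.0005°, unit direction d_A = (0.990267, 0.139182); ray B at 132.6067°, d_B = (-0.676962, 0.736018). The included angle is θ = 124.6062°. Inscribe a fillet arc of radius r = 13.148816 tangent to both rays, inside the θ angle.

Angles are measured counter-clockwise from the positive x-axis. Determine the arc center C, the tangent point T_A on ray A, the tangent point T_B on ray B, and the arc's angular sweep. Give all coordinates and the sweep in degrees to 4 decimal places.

center=(15.0728,31.8722) T_A=(16.9028,18.8513) T_B=(5.3950,22.9709) sweep=55.3938

bisector direction at 70.3036° = (0.337036,0.941492)
center distance |VC| = r/sin(θ/2) = 13.148816/sin(62.3031°) = 14.850392
C = V + |VC|·bis = (15.0728,31.8722)
T_A = V + ((C−V)·d_A)·d_A = V + 6.9024·d_A = (16.9028,18.8513)
T_B = V + ((C−V)·d_B)·d_B = V + 6.9024·d_B = (5.3950,22.9709)
sweep = 180° − θ = 55.3938°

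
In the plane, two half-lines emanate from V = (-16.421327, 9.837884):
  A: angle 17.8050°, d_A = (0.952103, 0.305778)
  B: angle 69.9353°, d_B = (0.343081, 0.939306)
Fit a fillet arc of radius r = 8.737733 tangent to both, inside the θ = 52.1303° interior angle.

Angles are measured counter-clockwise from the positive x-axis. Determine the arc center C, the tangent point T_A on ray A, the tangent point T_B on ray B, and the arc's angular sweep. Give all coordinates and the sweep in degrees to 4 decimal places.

center=(-2.0853,23.6194) T_A=(0.5865,15.3001) T_B=(-10.2927,26.6171) sweep=127.8697

bisector direction at 43.8702° = (0.720912,0.693026)
center distance |VC| = r/sin(θ/2) = 8.737733/sin(26.0651°) = 19.885924
C = V + |VC|·bis = (-2.0853,23.6194)
T_A = V + ((C−V)·d_A)·d_A = V + 17.8634·d_A = (0.5865,15.3001)
T_B = V + ((C−V)·d_B)·d_B = V + 17.8634·d_B = (-10.2927,26.6171)
sweep = 180° − θ = 127.8697°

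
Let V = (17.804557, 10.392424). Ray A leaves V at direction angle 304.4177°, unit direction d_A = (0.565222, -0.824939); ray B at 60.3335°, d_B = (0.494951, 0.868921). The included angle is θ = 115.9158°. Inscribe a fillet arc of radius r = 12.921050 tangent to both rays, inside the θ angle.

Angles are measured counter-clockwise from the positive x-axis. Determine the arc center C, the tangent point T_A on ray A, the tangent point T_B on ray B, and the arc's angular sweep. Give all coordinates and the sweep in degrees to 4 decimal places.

bisector direction at 2.3756° = (0.999141,0.041450)
center distance |VC| = r/sin(θ/2) = 12.921050/sin(57.9579°) = 15.243226
C = V + |VC|·bis = (33.0347,11.0243)
T_A = V + ((C−V)·d_A)·d_A = V + 8.0872·d_A = (22.3756,3.7210)
T_B = V + ((C−V)·d_B)·d_B = V + 8.0872·d_B = (21.8073,17.4195)
sweep = 180° − θ = 64.0842°

center=(33.0347,11.0243) T_A=(22.3756,3.7210) T_B=(21.8073,17.4195) sweep=64.0842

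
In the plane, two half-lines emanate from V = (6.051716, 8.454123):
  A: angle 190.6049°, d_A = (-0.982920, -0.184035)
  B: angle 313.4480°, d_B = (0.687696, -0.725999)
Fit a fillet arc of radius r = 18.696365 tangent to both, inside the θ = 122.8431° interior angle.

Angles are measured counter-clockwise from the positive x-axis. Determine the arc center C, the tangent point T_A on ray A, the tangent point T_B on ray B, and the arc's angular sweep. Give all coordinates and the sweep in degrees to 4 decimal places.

bisector direction at 252.0265° = (-0.308578,-0.951199)
center distance |VC| = r/sin(θ/2) = 18.696365/sin(61.4216°) = 21.290314
C = V + |VC|·bis = (-0.5180,-11.7972)
T_A = V + ((C−V)·d_A)·d_A = V + 10.1845·d_A = (-3.9588,6.5798)
T_B = V + ((C−V)·d_B)·d_B = V + 10.1845·d_B = (13.0555,1.0602)
sweep = 180° − θ = 57.1569°

center=(-0.5180,-11.7972) T_A=(-3.9588,6.5798) T_B=(13.0555,1.0602) sweep=57.1569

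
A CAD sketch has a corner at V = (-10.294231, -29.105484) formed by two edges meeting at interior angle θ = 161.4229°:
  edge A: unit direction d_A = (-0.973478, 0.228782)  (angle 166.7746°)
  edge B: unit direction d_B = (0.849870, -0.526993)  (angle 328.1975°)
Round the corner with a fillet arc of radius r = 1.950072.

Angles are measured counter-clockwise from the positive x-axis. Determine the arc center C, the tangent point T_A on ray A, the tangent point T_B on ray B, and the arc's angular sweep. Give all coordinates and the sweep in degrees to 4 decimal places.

center=(-11.0509,-30.9309) T_A=(-10.6047,-29.0325) T_B=(-10.0232,-29.2736) sweep=18.5771

bisector direction at 247.4861° = (-0.382908,-0.923786)
center distance |VC| = r/sin(θ/2) = 1.950072/sin(80.7114°) = 1.975981
C = V + |VC|·bis = (-11.0509,-30.9309)
T_A = V + ((C−V)·d_A)·d_A = V + 0.3189·d_A = (-10.6047,-29.0325)
T_B = V + ((C−V)·d_B)·d_B = V + 0.3189·d_B = (-10.0232,-29.2736)
sweep = 180° − θ = 18.5771°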